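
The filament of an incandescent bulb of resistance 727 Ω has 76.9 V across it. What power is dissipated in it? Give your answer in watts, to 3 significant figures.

V and R are stated; P = V²/R avoids computing the current.
P = (76.9 V)² / 727 Ω = 8.134 W

8.13 W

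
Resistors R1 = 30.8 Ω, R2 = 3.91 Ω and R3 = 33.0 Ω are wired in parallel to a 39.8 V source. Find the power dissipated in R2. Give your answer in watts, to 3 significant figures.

R2 sits directly across the source, so P = V²/R with V = 39.8 V.
P_R2 = V² / R2 = (39.8)² / 3.91 Ω = 405.1 W

405 W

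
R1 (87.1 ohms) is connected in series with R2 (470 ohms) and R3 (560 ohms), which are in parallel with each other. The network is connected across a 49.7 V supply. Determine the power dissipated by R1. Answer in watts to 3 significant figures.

Reduce the parallel pair to R_p first; the network is then a simple series string.
R_p = (470×560)/(470+560) = 255.5 Ω
R_total = 87.1 + 255.5 = 342.6 Ω
I = V / R_total = 49.7 / 342.6 = 0.1451 A
The full supply current passes through R1: P = I²R.
P_R1 = (0.1451)² × 87.1 = 1.833 W

1.83 W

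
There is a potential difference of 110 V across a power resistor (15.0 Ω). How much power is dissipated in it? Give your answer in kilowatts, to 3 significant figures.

0.807 kW

V and R are stated; P = V²/R avoids computing the current.
P = (110 V)² / 15.0 Ω = 806.7 W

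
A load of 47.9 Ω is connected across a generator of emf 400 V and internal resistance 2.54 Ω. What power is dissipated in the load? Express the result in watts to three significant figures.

3010 W

Load and internal resistance form a series loop — compute the loop current, then the load power via I²R.
I = ε / (r + R) = 400 / (2.54 + 47.9) = 7.930 A
P_load = I² R = (7.930)² × 47.9 = 3012 W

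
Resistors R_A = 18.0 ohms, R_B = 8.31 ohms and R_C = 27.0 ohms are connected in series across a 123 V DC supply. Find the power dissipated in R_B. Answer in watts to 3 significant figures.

44.2 W

Series elements share the same current, so find I first, then use P = I²R.
R_total = 18.0 + 8.31 + 27.0 = 53.31 Ω
I = V / R_total = 123 / 53.31 = 2.307 A
P_R_B = I² × R_B = (2.307)² × 8.31 = 44.24 W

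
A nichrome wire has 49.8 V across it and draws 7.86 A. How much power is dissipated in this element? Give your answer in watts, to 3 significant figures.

391 W

With V and I both given, power follows immediately from P = V I.
P = 49.8 V × 7.860 A = 391.4 W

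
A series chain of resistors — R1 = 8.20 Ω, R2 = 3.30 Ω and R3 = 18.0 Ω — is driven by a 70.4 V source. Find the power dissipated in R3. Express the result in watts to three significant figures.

Every series element carries the same I. Get I from the total resistance, then P = I² × R3.
R_total = 8.20 + 3.30 + 18.0 = 29.50 Ω
I = V / R_total = 70.4 / 29.50 = 2.386 A
P_R3 = I² × R3 = (2.386)² × 18.0 = 102.5 W

103 W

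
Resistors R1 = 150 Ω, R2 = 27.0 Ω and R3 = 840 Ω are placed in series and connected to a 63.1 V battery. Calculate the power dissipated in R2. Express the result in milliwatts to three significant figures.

104 mW

The current is common to all series resistors; compute it, then apply P = I²R for the target.
R_total = 150 + 27.0 + 840 = 1017 Ω
I = V / R_total = 63.1 / 1017 = 0.06205 A
P_R2 = I² × R2 = (0.06205)² × 27.0 = 0.1039 W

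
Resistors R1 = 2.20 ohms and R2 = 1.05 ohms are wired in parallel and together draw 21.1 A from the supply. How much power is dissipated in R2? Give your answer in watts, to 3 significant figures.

The branches share the same voltage, but only the total current is given — find V from the equivalent resistance first.
1/R_eq = 1/2.20 + 1/1.05 ⇒ R_eq = 0.7108 Ω
V = I_total × R_eq = 21.10 × 0.7108 = 15.00 V
P_R2 = V² / R2 = (15.00)² / 1.05 = 214.2 W

214 W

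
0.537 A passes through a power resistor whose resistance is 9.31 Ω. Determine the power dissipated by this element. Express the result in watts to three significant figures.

Current and resistance are given, so P = I²R is the direct form.
P = (0.5370 A)² × 9.31 Ω = 2.685 W

2.68 W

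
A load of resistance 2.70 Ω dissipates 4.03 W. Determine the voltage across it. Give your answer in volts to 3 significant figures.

3.30 V

Inverting the appropriate power form: V = √(P R).
V = √(4.03 × 2.70) = 3.299 V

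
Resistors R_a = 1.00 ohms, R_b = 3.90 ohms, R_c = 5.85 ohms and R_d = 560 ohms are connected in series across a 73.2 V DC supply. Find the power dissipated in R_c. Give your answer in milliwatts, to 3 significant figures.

Series elements share the same current, so find I first, then use P = I²R.
R_total = 1.00 + 3.90 + 5.85 + 560 = 570.8 Ω
I = V / R_total = 73.2 / 570.8 = 0.1283 A
P_R_c = I² × R_c = (0.1283)² × 5.85 = 0.09622 W

96.2 mW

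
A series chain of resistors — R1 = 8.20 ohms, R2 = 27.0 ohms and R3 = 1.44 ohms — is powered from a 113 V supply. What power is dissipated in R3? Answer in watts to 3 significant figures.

Series elements share the same current, so find I first, then use P = I²R.
R_total = 8.20 + 27.0 + 1.44 = 36.64 Ω
I = V / R_total = 113 / 36.64 = 3.084 A
P_R3 = I² × R3 = (3.084)² × 1.44 = 13.70 W

13.7 W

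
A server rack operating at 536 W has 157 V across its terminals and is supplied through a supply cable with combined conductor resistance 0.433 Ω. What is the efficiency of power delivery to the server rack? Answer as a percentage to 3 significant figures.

I = P / V = 536 / 157 = 3.414 A through the supply cable.
P_line = I² R_line = (3.414)² × 0.433 = 5.047 W
P_source = P_load + P_line = 536.0 + 5.047 = 541.0 W
η = P_load / P_source = 536.0 / 541.0 = 0.9907

99.1 %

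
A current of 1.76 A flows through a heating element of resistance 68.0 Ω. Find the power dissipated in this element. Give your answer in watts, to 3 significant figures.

Current and resistance are given, so P = I²R is the direct form.
P = (1.760 A)² × 68.0 Ω = 210.6 W

211 W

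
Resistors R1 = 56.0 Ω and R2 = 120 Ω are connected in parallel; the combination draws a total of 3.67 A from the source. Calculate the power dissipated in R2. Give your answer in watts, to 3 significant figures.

Parallel branches share V, not I — compute V via R_eq, then use V²/R for the target branch.
1/R_eq = 1/56.0 + 1/120 ⇒ R_eq = 38.18 Ω
V = I_total × R_eq = 3.670 × 38.18 = 140.1 V
P_R2 = V² / R2 = (140.1)² / 120 = 163.6 W

164 W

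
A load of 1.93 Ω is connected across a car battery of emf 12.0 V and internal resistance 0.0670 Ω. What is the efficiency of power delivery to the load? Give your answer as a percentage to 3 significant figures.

96.6 %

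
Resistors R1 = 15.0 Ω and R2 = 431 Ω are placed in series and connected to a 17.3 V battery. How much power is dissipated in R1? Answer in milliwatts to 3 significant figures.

22.6 mW

Series elements share the same current, so find I first, then use P = I²R.
R_total = 15.0 + 431 = 446.0 Ω
I = V / R_total = 17.3 / 446.0 = 0.03879 A
P_R1 = I² × R1 = (0.03879)² × 15.0 = 0.02257 W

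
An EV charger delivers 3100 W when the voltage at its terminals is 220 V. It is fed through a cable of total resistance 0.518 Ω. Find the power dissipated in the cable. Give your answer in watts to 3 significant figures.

The cable and load are in series, so the same current flows in both; the loss is I²R_line.
I = P / V = 3100 / 220 = 14.09 A through the cable.
P_line = I² R_line = (14.09)² × 0.518 = 102.9 W

103 W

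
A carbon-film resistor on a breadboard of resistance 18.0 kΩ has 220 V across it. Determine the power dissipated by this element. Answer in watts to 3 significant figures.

2.69 W

Voltage and resistance are given, so P = V²/R is the one-step route.
P = (220 V)² / 18000 Ω = 2.689 W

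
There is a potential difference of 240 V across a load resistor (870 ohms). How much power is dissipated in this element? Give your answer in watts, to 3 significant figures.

Voltage and resistance are given, so P = V²/R is the one-step route.
P = (240 V)² / 870 Ω = 66.21 W

66.2 W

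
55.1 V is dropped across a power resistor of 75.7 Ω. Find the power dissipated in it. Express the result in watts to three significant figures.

40.1 W

V and R are stated; P = V²/R avoids computing the current.
P = (55.1 V)² / 75.7 Ω = 40.11 W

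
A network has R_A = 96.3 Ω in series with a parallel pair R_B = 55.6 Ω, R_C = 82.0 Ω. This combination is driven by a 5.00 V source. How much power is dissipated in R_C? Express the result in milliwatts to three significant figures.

Replace R_B and R_C with their parallel equivalent so the circuit becomes R_A in series with R_p.
R_p = (55.6×82.0)/(55.6+82.0) = 33.13 Ω
R_total = 96.3 + 33.13 = 129.4 Ω
I = V / R_total = 5.00 / 129.4 = 0.03863 A
Voltage across the parallel pair: V_p = I × R_p = 0.03863 × 33.13 = 1.280 V
R_C sees V_p directly, so P = V_p² / R_C.
P_R_C = (1.280)² / 82.0 = 0.01998 W

20.0 mW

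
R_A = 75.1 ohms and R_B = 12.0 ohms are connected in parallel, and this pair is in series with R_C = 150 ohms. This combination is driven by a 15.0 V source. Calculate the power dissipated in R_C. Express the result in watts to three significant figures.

1.31 W

First find R_p for the parallel pair, then treat R_p + R_C as a series loop.
R_p = (75.1×12.0)/(75.1+12.0) = 10.35 Ω
R_total = R_p + 150 = 10.35 + 150 = 160.3 Ω
I = V / R_total = 15.0 / 160.3 = 0.09355 A
R_C is the series element, so its power is I²R.
P_R_C = (0.09355)² × 150 = 1.313 W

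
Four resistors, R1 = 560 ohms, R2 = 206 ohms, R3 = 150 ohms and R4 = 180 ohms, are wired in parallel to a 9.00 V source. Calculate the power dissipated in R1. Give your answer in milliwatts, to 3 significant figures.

145 mW

Every branch has 9.00 V across it, so for R1 the power is simply V²/R.
P_R1 = V² / R1 = (9.00)² / 560 Ω = 0.1446 W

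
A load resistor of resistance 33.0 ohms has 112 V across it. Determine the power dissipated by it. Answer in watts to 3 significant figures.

Voltage and resistance are given, so P = V²/R is the one-step route.
P = (112 V)² / 33.0 Ω = 380.1 W

380 W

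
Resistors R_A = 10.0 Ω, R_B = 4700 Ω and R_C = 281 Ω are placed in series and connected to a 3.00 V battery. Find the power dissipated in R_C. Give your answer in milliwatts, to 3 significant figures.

0.102 mW

Series elements share the same current, so find I first, then use P = I²R.
R_total = 10.0 + 4700 + 281 = 4991 Ω
I = V / R_total = 3.00 / 4991 = 0.0006011 A
P_R_C = I² × R_C = (0.0006011)² × 281 = 0.0001015 W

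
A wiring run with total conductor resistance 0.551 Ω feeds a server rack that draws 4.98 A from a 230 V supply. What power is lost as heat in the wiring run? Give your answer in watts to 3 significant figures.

13.7 W

The wiring run and load are in series, so the same current flows in both; the loss is I²R_line.
The wiring run carries the full 4.98 A.
P_line = I² R_line = (4.980)² × 0.551 = 13.67 W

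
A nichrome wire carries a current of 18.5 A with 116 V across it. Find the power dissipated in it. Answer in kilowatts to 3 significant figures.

2.15 kW

V and I are known directly — P = V I, no intermediate step needed.
P = 116 V × 18.50 A = 2146 W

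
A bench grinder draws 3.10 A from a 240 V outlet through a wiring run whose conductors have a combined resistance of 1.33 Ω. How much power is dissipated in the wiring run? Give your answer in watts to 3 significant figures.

12.8 W

The wiring run is a series resistance carrying the load current; its dissipation is I²R_line.
The wiring run carries the full 3.10 A.
P_line = I² R_line = (3.100)² × 1.33 = 12.78 W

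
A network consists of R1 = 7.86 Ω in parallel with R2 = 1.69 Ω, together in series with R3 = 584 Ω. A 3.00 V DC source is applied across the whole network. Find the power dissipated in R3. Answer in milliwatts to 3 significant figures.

15.3 mW

Collapse the R1‖R2 pair into one equivalent R_p; then R_p and R3 form a series string.
R_p = (7.86×1.69)/(7.86+1.69) = 1.391 Ω
R_total = R_p + 584 = 1.391 + 584 = 585.4 Ω
I = V / R_total = 3.00 / 585.4 = 0.005125 A
All the supply current flows through R3; use P = I²R3.
P_R3 = (0.005125)² × 584 = 0.01534 W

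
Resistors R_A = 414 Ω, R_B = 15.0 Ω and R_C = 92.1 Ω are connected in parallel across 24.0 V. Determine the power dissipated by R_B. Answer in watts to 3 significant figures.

38.4 W

R_B sits directly across the source, so P = V²/R with V = 24.0 V.
P_R_B = V² / R_B = (24.0)² / 15.0 Ω = 38.40 W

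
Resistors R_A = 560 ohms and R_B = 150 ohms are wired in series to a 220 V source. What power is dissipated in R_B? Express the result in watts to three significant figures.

Series elements share the same current, so find I first, then use P = I²R.
R_total = 560 + 150 = 710.0 Ω
I = V / R_total = 220 / 710.0 = 0.3099 A
P_R_B = I² × R_B = (0.3099)² × 150 = 14.40 W

14.4 W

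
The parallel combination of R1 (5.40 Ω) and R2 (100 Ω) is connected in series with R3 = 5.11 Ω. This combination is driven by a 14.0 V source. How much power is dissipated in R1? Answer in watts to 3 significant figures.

Collapse the R1‖R2 pair into one equivalent R_p; then R_p and R3 form a series string.
R_p = (5.40×100)/(5.40+100) = 5.123 Ω
R_total = R_p + 5.11 = 5.123 + 5.11 = 10.23 Ω
I = V / R_total = 14.0 / 10.23 = 1.368 A
Voltage across the parallel pair: V_p = I × R_p = 1.368 × 5.123 = 7.009 V
R1 sits across V_p; its power is V_p²/R.
P_R1 = (7.009)² / 5.40 = 9.098 W

9.10 W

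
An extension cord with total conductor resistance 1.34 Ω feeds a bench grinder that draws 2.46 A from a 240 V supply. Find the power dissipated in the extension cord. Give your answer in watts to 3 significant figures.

The extension cord is a series resistance carrying the load current; its dissipation is I²R_line.
The extension cord carries the full 2.46 A.
P_line = I² R_line = (2.460)² × 1.34 = 8.109 W

8.11 W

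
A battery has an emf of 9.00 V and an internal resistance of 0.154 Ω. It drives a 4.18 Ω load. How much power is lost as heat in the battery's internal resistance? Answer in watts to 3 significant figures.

0.664 W

Internal loss is I²r, with I set by the total series resistance r+R.
I = ε / (r + R) = 9.00 / (0.154 + 4.18) = 2.077 A
P_int = I² r = (2.077)² × 0.154 = 0.6641 W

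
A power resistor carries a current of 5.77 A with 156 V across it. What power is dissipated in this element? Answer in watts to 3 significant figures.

900 W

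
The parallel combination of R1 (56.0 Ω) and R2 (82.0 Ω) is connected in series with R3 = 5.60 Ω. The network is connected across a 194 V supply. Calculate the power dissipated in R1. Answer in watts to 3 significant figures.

Combine R1 and R2 into their parallel equivalent first, reducing the network to two series resistors.
R_p = (56.0×82.0)/(56.0+82.0) = 33.28 Ω
R_total = R_p + 5.60 = 33.28 + 5.60 = 38.88 Ω
I = V / R_total = 194 / 38.88 = 4.990 A
Voltage across the parallel pair: V_p = I × R_p = 4.990 × 33.28 = 166.1 V
R1 has V_p across it, so P = V_p²/R1.
P_R1 = (166.1)² / 56.0 = 492.4 W

492 W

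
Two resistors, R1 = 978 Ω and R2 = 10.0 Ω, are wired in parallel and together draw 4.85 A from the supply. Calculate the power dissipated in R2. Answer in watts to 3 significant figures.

230 W

We need the common branch voltage; get it from I_total × R_eq, then P = V²/R for the branch.
1/R_eq = 1/978 + 1/10.0 ⇒ R_eq = 9.899 Ω
V = I_total × R_eq = 4.850 × 9.899 = 48.01 V
P_R2 = V² / R2 = (48.01)² / 10.0 = 230.5 W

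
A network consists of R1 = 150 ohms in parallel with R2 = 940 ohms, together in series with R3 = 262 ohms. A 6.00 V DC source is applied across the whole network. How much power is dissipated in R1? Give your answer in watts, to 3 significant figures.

First find R_p for the parallel pair, then treat R_p + R3 as a series loop.
R_p = (150×940)/(150+940) = 129.4 Ω
R_total = R_p + 262 = 129.4 + 262 = 391.4 Ω
I = V / R_total = 6.00 / 391.4 = 0.01533 A
Voltage across the parallel pair: V_p = I × R_p = 0.01533 × 129.4 = 1.983 V
R1 sits across V_p; its power is V_p²/R.
P_R1 = (1.983)² / 150 = 0.02622 W

0.0262 W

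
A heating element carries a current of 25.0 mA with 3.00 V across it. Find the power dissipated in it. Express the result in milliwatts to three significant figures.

Since both terminal voltage and current are stated, P = V I gives the power in one step.
P = 3.00 V × 0.02500 A = 0.07500 W

75.0 mW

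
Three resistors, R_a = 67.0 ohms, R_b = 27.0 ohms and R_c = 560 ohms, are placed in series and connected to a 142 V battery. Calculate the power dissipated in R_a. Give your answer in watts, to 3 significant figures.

Since the resistors are in series they all carry the loop current I = V/R_total; the power in any one is I²R.
R_total = 67.0 + 27.0 + 560 = 654.0 Ω
I = V / R_total = 142 / 654.0 = 0.2171 A
P_R_a = I² × R_a = (0.2171)² × 67.0 = 3.159 W

3.16 W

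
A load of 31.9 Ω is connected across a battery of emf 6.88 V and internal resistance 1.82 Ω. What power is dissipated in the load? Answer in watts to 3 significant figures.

The internal resistance and the load are in series, so the same I flows through both; get I from ε/(r+R), then I²R for the load.
I = ε / (r + R) = 6.88 / (1.82 + 31.9) = 0.2040 A
P_load = I² R = (0.2040)² × 31.9 = 1.328 W

1.33 W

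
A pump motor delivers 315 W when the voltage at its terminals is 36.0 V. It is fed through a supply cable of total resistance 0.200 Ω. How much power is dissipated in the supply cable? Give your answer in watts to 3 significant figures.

15.3 W

The supply cable and load are in series, so the same current flows in both; the loss is I²R_line.
I = P / V = 315 / 36.0 = 8.750 A through the supply cable.
P_line = I² R_line = (8.750)² × 0.200 = 15.31 W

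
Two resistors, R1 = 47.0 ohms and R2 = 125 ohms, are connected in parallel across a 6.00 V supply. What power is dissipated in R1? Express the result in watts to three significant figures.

Every branch has 6.00 V across it, so for R1 the power is simply V²/R.
P_R1 = V² / R1 = (6.00)² / 47.0 Ω = 0.7660 W

0.766 W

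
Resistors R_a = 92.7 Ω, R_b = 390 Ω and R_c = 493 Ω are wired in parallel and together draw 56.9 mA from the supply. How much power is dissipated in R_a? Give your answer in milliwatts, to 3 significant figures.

148 mW

We need the common branch voltage; get it from I_total × R_eq, then P = V²/R for the branch.
1/R_eq = 1/92.7 + 1/390 + 1/493 ⇒ R_eq = 65.02 Ω
V = I_total × R_eq = 0.05690 × 65.02 = 3.700 V
P_R_a = V² / R_a = (3.700)² / 92.7 = 0.1476 W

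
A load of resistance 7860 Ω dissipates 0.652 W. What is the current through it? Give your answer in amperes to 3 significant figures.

Inverting the appropriate power form: I = √(P / R).
I = √(0.652 / 7860) = 0.009108 A

0.00911 A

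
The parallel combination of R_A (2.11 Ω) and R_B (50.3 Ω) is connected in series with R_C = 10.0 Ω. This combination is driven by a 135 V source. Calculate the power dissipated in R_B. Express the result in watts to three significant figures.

10.3 W

First find R_p for the parallel pair, then treat R_p + R_C as a series loop.
R_p = (2.11×50.3)/(2.11+50.3) = 2.025 Ω
R_total = R_p + 10.0 = 2.025 + 10.0 = 12.03 Ω
I = V / R_total = 135 / 12.03 = 11.23 A
Voltage across the parallel pair: V_p = I × R_p = 11.23 × 2.025 = 22.73 V
R_B sits across V_p; its power is V_p²/R.
P_R_B = (22.73)² / 50.3 = 10.28 W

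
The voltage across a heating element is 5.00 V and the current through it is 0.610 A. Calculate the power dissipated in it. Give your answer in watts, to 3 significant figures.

3.05 W

With V and I both given, power follows immediately from P = V I.
P = 5.00 V × 0.6100 A = 3.050 W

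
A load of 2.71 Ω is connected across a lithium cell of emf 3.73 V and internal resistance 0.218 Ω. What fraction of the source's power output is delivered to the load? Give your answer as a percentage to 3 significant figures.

Both r and R carry the same current, so the power split is just the resistance split: η = R/(R+r).
η = R / (R + r) = 2.71 / (2.71 + 0.218) = 0.9255

92.6 %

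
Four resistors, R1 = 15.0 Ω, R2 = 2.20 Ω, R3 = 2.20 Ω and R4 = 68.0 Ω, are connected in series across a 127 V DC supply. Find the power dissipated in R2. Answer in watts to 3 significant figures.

Every series element carries the same I. Get I from the total resistance, then P = I² × R2.
R_total = 15.0 + 2.20 + 2.20 + 68.0 = 87.40 Ω
I = V / R_total = 127 / 87.40 = 1.453 A
P_R2 = I² × R2 = (1.453)² × 2.20 = 4.645 W

4.65 W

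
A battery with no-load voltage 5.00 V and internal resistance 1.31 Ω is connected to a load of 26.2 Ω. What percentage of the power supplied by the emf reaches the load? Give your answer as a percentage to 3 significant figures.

Efficiency is P_load / P_total. With a series r and R sharing the same I, P = I²R for each, so η = R/(R+r).
η = R / (R + r) = 26.2 / (26.2 + 1.31) = 0.9524

95.2 %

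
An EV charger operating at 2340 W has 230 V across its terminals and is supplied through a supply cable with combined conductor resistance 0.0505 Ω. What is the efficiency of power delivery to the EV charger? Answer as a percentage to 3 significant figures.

I = P / V = 2340 / 230 = 10.17 A through the supply cable.
P_line = I² R_line = (10.17)² × 0.0505 = 5.227 W
P_source = P_load + P_line = 2340 + 5.227 = 2345 W
η = P_load / P_source = 2340 / 2345 = 0.9978

99.8 %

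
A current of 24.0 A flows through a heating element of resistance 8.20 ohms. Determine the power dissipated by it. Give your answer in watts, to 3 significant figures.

4720 W

With I and R stated, P = I²R applies in one step.
P = (24.00 A)² × 8.20 Ω = 4723 W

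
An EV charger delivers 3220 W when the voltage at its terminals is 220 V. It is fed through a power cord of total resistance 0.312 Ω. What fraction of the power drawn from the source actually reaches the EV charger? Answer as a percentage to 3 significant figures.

98.0 %

I = P / V = 3220 / 220 = 14.64 A through the power cord.
P_line = I² R_line = (14.64)² × 0.312 = 66.84 W
P_source = P_load + P_line = 3220 + 66.84 = 3287 W
η = P_load / P_source = 3220 / 3287 = 0.9797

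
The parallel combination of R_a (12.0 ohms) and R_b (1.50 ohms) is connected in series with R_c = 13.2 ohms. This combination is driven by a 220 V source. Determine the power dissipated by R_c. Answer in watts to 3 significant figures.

Combine R_a and R_b into their parallel equivalent first, reducing the network to two series resistors.
R_p = (12.0×1.50)/(12.0+1.50) = 1.333 Ω
R_total = R_p + 13.2 = 1.333 + 13.2 = 14.53 Ω
I = V / R_total = 220 / 14.53 = 15.14 A
All the supply current flows through R_c; use P = I²R_c.
P_R_c = (15.14)² × 13.2 = 3025 W

3020 W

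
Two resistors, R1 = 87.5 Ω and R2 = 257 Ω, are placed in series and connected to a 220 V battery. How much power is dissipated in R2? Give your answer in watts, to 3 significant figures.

105 W

In a series string the same current flows through every resistor — find that current, then P = I²R for the one we want.
R_total = 87.5 + 257 = 344.5 Ω
I = V / R_total = 220 / 344.5 = 0.6386 A
P_R2 = I² × R2 = (0.6386)² × 257 = 104.8 W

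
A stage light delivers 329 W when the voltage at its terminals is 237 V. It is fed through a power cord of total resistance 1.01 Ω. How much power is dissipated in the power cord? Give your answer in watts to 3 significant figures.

Only the current and the line resistance are needed for the I²R loss.
I = P / V = 329 / 237 = 1.388 A through the power cord.
P_line = I² R_line = (1.388)² × 1.01 = 1.946 W

1.95 W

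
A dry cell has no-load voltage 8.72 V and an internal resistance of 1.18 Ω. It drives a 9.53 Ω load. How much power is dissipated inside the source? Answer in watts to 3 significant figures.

0.782 W

Internal loss is I²r, with I set by the total series resistance r+R.
I = ε / (r + R) = 8.72 / (1.18 + 9.53) = 0.8142 A
P_int = I² r = (0.8142)² × 1.18 = 0.7822 W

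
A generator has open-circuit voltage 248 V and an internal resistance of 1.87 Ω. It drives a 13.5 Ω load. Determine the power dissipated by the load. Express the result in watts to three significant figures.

3510 W

With r and R in series, I = ε/(r+R); the load dissipates I²R.
I = ε / (r + R) = 248 / (1.87 + 13.5) = 16.14 A
P_load = I² R = (16.14)² × 13.5 = 3515 W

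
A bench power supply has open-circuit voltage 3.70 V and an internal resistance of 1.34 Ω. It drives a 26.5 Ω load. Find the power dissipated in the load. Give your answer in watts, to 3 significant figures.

0.468 W

With r and R in series, I = ε/(r+R); the load dissipates I²R.
I = ε / (r + R) = 3.70 / (1.34 + 26.5) = 0.1329 A
P_load = I² R = (0.1329)² × 26.5 = 0.4681 W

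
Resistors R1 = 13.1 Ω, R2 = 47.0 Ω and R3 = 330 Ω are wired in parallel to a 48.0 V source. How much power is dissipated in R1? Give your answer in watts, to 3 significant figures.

176 W

Every branch has 48.0 V across it, so for R1 the power is simply V²/R.
P_R1 = V² / R1 = (48.0)² / 13.1 Ω = 175.9 W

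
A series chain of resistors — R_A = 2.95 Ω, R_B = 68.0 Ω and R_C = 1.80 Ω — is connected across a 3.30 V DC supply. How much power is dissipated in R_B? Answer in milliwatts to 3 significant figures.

Since the resistors are in series they all carry the loop current I = V/R_total; the power in any one is I²R.
R_total = 2.95 + 68.0 + 1.80 = 72.75 Ω
I = V / R_total = 3.30 / 72.75 = 0.04536 A
P_R_B = I² × R_B = (0.04536)² × 68.0 = 0.1399 W

140 mW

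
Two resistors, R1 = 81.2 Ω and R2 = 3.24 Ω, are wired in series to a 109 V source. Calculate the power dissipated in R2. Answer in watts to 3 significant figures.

Since the resistors are in series they all carry the loop current I = V/R_total; the power in any one is I²R.
R_total = 81.2 + 3.24 = 84.44 Ω
I = V / R_total = 109 / 84.44 = 1.291 A
P_R2 = I² × R2 = (1.291)² × 3.24 = 5.399 W

5.40 W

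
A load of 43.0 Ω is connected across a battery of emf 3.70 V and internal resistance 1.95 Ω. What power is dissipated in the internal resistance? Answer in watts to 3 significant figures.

The internal resistance carries the same current as the load; P_int = I²r.
I = ε / (r + R) = 3.70 / (1.95 + 43.0) = 0.08231 A
P_int = I² r = (0.08231)² × 1.95 = 0.01321 W

0.0132 W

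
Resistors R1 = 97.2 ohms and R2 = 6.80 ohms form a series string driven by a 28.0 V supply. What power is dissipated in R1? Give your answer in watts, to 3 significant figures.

Every series element carries the same I. Get I from the total resistance, then P = I² × R1.
R_total = 97.2 + 6.80 = 104.0 Ω
I = V / R_total = 28.0 / 104.0 = 0.2692 A
P_R1 = I² × R1 = (0.2692)² × 97.2 = 7.046 W

7.05 W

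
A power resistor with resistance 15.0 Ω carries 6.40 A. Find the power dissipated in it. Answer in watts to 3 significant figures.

614 W

Knowing I and R, the power is just I²R — no need to find V first.
P = (6.400 A)² × 15.0 Ω = 614.4 W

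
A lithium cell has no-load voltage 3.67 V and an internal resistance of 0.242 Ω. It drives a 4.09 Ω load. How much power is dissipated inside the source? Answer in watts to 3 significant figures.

Internal loss is I²r, with I set by the total series resistance r+R.
I = ε / (r + R) = 3.67 / (0.242 + 4.09) = 0.8472 A
P_int = I² r = (0.8472)² × 0.242 = 0.1737 W

0.174 W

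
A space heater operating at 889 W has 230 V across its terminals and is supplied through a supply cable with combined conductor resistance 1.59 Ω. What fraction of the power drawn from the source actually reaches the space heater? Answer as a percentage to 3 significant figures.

97.4 %

I = P / V = 889 / 230 = 3.865 A through the supply cable.
P_line = I² R_line = (3.865)² × 1.59 = 23.75 W
P_source = P_load + P_line = 889.0 + 23.75 = 912.8 W
η = P_load / P_source = 889.0 / 912.8 = 0.9740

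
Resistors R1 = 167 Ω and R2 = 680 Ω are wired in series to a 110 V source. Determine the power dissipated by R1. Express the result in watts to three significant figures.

The current is common to all series resistors; compute it, then apply P = I²R for the target.
R_total = 167 + 680 = 847.0 Ω
I = V / R_total = 110 / 847.0 = 0.1299 A
P_R1 = I² × R1 = (0.1299)² × 167 = 2.817 W

2.82 W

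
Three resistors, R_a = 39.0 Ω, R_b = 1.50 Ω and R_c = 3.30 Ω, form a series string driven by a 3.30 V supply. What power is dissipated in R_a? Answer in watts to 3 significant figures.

Since the resistors are in series they all carry the loop current I = V/R_total; the power in any one is I²R.
R_total = 39.0 + 1.50 + 3.30 = 43.80 Ω
I = V / R_total = 3.30 / 43.80 = 0.07534 A
P_R_a = I² × R_a = (0.07534)² × 39.0 = 0.2214 W

0.221 W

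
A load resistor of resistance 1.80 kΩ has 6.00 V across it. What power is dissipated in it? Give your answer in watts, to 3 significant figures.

0.0200 W

Voltage and resistance are given, so P = V²/R is the one-step route.
P = (6.00 V)² / 1800 Ω = 0.02000 W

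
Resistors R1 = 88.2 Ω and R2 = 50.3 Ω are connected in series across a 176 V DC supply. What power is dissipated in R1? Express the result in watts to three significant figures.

142 W

Series elements share the same current, so find I first, then use P = I²R.
R_total = 88.2 + 50.3 = 138.5 Ω
I = V / R_total = 176 / 138.5 = 1.271 A
P_R1 = I² × R1 = (1.271)² × 88.2 = 142.4 W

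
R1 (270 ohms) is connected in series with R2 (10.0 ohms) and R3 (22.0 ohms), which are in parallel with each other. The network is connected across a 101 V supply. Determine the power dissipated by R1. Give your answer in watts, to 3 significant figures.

Reduce the parallel pair to R_p first; the network is then a simple series string.
R_p = (10.0×22.0)/(10.0+22.0) = 6.875 Ω
R_total = 270 + 6.875 = 276.9 Ω
I = V / R_total = 101 / 276.9 = 0.3648 A
R1 carries the full series current, so P = I²R.
P_R1 = (0.3648)² × 270 = 35.93 W

35.9 W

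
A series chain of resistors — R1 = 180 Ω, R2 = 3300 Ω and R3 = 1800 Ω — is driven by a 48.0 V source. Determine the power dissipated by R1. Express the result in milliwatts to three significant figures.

The current is common to all series resistors; compute it, then apply P = I²R for the target.
R_total = 180 + 3300 + 1800 = 5280 Ω
I = V / R_total = 48.0 / 5280 = 0.009091 A
P_R1 = I² × R1 = (0.009091)² × 180 = 0.01488 W

14.9 mW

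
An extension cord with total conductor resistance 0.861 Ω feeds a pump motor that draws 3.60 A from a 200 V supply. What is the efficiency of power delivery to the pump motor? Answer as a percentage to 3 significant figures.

98.5 %

The extension cord carries the full 3.60 A.
P_line = I² R_line = (3.600)² × 0.861 = 11.16 W
P_source = V I = 200 × 3.600 = 720.0 W; P_load = 708.8 W
η = P_load / P_source = 708.8 / 720.0 = 0.9845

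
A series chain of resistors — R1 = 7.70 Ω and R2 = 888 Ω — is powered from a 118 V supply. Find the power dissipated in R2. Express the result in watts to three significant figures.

15.4 W

Series elements share the same current, so find I first, then use P = I²R.
R_total = 7.70 + 888 = 895.7 Ω
I = V / R_total = 118 / 895.7 = 0.1317 A
P_R2 = I² × R2 = (0.1317)² × 888 = 15.41 W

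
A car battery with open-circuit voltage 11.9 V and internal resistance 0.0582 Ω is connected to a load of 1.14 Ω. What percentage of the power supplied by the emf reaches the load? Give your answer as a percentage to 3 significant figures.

95.1 %

The source delivers εI, of which I²R reaches the load and I²r is lost; since I is common, η = R/(R+r).
η = R / (R + r) = 1.14 / (1.14 + 0.0582) = 0.9514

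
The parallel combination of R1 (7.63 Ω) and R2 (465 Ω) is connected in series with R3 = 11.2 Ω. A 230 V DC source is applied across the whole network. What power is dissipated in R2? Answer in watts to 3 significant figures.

18.3 W

Reduce the parallel combination to a single R_p; the circuit then becomes R_p in series with the remaining resistor.
R_p = (7.63×465)/(7.63+465) = 7.507 Ω
R_total = R_p + 11.2 = 7.507 + 11.2 = 18.71 Ω
I = V / R_total = 230 / 18.71 = 12.29 A
Voltage across the parallel pair: V_p = I × R_p = 12.29 × 7.507 = 92.30 V
R2 has V_p across it, so P = V_p²/R2.
P_R2 = (92.30)² / 465 = 18.32 W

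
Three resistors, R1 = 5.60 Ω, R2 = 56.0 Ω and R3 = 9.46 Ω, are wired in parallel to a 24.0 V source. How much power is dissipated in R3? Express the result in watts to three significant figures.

Parallel branches share the same voltage; P = V²/R gives the branch power in one step.
P_R3 = V² / R3 = (24.0)² / 9.46 Ω = 60.89 W

60.9 W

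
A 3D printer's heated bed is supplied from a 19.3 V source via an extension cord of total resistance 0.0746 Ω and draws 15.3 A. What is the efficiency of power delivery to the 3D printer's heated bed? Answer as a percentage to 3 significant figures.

The extension cord carries the full 15.3 A.
P_line = I² R_line = (15.30)² × 0.0746 = 17.46 W
P_source = V I = 19.3 × 15.30 = 295.3 W; P_load = 277.8 W
η = P_load / P_source = 277.8 / 295.3 = 0.9409

94.1 %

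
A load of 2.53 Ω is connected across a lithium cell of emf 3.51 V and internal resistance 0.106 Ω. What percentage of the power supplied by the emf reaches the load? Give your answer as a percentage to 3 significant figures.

96.0 %

η = P_load/(P_load+P_int) = I²R/(I²R+I²r) = R/(R+r) — the I² cancels for series elements.
η = R / (R + r) = 2.53 / (2.53 + 0.106) = 0.9598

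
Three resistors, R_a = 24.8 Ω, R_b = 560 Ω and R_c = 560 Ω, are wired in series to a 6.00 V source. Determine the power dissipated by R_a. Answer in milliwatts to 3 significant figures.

In a series string the same current flows through every resistor — find that current, then P = I²R for the one we want.
R_total = 24.8 + 560 + 560 = 1145 Ω
I = V / R_total = 6.00 / 1145 = 0.005241 A
P_R_a = I² × R_a = (0.005241)² × 24.8 = 0.0006812 W

0.681 mW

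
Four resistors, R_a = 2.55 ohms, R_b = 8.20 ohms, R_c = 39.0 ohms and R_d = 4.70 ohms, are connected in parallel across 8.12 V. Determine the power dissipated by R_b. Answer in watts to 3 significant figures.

8.04 W

Every branch has 8.12 V across it, so for R_b the power is simply V²/R.
P_R_b = V² / R_b = (8.12)² / 8.20 Ω = 8.041 W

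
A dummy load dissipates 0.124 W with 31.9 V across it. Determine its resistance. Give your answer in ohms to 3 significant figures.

8210 Ω

The two known quantities fix the third via R = V² / P.
R = (31.9)² / 0.124 = 8207 Ω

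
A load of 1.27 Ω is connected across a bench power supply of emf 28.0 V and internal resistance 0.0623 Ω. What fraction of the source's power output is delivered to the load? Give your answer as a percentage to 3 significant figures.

The source delivers εI, of which I²R reaches the load and I²r is lost; since I is common, η = R/(R+r).
η = R / (R + r) = 1.27 / (1.27 + 0.0623) = 0.9532

95.3 %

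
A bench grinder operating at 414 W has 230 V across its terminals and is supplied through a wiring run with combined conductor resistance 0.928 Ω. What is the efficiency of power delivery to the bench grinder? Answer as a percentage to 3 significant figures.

99.3 %

I = P / V = 414 / 230 = 1.800 A through the wiring run.
P_line = I² R_line = (1.800)² × 0.928 = 3.007 W
P_source = P_load + P_line = 414.0 + 3.007 = 417.0 W
η = P_load / P_source = 414.0 / 417.0 = 0.9928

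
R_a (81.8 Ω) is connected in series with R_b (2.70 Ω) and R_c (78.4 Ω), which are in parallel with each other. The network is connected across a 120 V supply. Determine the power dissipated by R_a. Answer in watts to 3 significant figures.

165 W

First combine the parallel branches into one equivalent R_p, then R_a + R_p is a series pair.
R_p = (2.70×78.4)/(2.70+78.4) = 2.610 Ω
R_total = 81.8 + 2.610 = 84.41 Ω
I = V / R_total = 120 / 84.41 = 1.422 A
R_a carries the full series current, so P = I²R.
P_R_a = (1.422)² × 81.8 = 165.3 W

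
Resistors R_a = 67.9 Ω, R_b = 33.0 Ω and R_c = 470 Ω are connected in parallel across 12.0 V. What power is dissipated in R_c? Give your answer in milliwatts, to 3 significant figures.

306 mW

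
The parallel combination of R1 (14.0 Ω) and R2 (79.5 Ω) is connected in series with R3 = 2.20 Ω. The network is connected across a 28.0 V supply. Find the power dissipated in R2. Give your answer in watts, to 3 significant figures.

Combine R1 and R2 into their parallel equivalent first, reducing the network to two series resistors.
R_p = (14.0×79.5)/(14.0+79.5) = 11.90 Ω
R_total = R_p + 2.20 = 11.90 + 2.20 = 14.10 Ω
I = V / R_total = 28.0 / 14.10 = 1.985 A
Voltage across the parallel pair: V_p = I × R_p = 1.985 × 11.90 = 23.63 V
Use P = V²/R for R2 with V = V_p.
P_R2 = (23.63)² / 79.5 = 7.025 W

7.03 W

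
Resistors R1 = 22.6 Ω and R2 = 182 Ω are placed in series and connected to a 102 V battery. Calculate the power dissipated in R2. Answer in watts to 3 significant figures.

45.2 W

Every series element carries the same I. Get I from the total resistance, then P = I² × R2.
R_total = 22.6 + 182 = 204.6 Ω
I = V / R_total = 102 / 204.6 = 0.4985 A
P_R2 = I² × R2 = (0.4985)² × 182 = 45.23 W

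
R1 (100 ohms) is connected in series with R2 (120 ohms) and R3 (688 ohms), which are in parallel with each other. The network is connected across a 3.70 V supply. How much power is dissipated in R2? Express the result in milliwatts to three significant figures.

Replace R2 and R3 with their parallel equivalent so the circuit becomes R1 in series with R_p.
R_p = (120×688)/(120+688) = 102.2 Ω
R_total = 100 + 102.2 = 202.2 Ω
I = V / R_total = 3.70 / 202.2 = 0.01830 A
Voltage across the parallel pair: V_p = I × R_p = 0.01830 × 102.2 = 1.870 V
R2 is across V_p, so use P = V²/R for that branch.
P_R2 = (1.870)² / 120 = 0.02914 W

29.1 mW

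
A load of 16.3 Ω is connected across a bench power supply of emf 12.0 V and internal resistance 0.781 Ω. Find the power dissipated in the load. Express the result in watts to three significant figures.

8.04 W

Find the circuit current first, then P = I²R for the load (series elements share I).
I = ε / (r + R) = 12.0 / (0.781 + 16.3) = 0.7025 A
P_load = I² R = (0.7025)² × 16.3 = 8.045 W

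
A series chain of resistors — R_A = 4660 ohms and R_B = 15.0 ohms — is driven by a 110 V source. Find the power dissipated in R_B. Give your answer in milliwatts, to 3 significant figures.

Every series element carries the same I. Get I from the total resistance, then P = I² × R_B.
R_total = 4660 + 15.0 = 4675 Ω
I = V / R_total = 110 / 4675 = 0.02353 A
P_R_B = I² × R_B = (0.02353)² × 15.0 = 0.008304 W

8.30 mW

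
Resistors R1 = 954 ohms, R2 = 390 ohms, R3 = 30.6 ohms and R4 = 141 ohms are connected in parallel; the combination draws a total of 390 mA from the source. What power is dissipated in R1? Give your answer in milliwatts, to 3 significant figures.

84.7 mW

The branches share the same voltage, but only the total current is given — find V from the equivalent resistance first.
1/R_eq = 1/954 + 1/390 + 1/30.6 + 1/141 ⇒ R_eq = 23.05 Ω
V = I_total × R_eq = 0.3900 × 23.05 = 8.989 V
P_R1 = V² / R1 = (8.989)² / 954 = 0.08471 W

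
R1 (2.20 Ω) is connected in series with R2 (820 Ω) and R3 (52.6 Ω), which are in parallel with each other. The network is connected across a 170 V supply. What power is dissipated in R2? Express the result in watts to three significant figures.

First combine the parallel branches into one equivalent R_p, then R1 + R_p is a series pair.
R_p = (820×52.6)/(820+52.6) = 49.43 Ω
R_total = 2.20 + 49.43 = 51.63 Ω
I = V / R_total = 170 / 51.63 = 3.293 A
Voltage across the parallel pair: V_p = I × R_p = 3.293 × 49.43 = 162.8 V
R2 sees V_p directly, so P = V_p² / R2.
P_R2 = (162.8)² / 820 = 32.30 W

32.3 W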